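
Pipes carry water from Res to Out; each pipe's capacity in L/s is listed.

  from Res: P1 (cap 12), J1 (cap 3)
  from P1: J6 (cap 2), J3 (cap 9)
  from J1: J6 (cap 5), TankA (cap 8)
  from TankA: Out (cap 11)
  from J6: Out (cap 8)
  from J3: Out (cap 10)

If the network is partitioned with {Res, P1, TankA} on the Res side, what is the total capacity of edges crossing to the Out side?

25

Edges leaving {Res, P1, TankA}: Res→J1 (3), P1→J6 (2), P1→J3 (9), TankA→Out (11).
Cut capacity = 3 + 2 + 9 + 11 = 25.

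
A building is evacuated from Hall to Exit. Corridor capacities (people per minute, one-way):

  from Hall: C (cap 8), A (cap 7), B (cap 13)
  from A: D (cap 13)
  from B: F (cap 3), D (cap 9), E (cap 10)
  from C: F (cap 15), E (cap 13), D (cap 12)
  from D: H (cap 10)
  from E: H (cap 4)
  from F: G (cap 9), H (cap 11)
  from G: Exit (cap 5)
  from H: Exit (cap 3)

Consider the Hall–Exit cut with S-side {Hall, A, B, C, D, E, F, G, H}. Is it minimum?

Given cut capacity: 5 + 3 = 8.
Augment Hall→A→D→H→Exit: bottleneck 3, flow now 3.
Augment Hall→B→F→G→Exit: bottleneck 3, flow now 6.
Augment Hall→C→F→G→Exit: bottleneck 2, flow now 8.
No augmenting path remains; maximum flow = 8.
Cut capacity 8 equals the max flow, so it is a minimum cut.

Yes — it is a minimum cut (capacity 8).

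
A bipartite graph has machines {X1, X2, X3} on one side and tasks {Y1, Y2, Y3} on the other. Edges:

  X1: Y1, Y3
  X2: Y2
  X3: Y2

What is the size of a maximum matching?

2

Unit-capacity flow: source→left, listed edges, right→sink; max matching = max flow.
Augmenting path X1→Y1 (+1); matched 1.
Augmenting path X2→Y2 (+1); matched 2.
No augmenting path remains; maximum matching = 2.
König certificate: {X1, Y2} is a vertex cover of size 2 (every listed pair touches it), so no matching can be larger.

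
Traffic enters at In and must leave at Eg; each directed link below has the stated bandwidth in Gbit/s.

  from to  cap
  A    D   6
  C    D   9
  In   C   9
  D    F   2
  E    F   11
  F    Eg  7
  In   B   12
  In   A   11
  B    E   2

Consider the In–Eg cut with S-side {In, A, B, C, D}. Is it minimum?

Given cut capacity: 2 + 2 = 4.
Augment In→A→D→F→Eg: bottleneck 2, flow now 2.
Augment In→B→E→F→Eg: bottleneck 2, flow now 4.
No augmenting path remains; maximum flow = 4.
Cut capacity 4 equals the max flow, so it is a minimum cut.

Yes — it is a minimum cut (capacity 4).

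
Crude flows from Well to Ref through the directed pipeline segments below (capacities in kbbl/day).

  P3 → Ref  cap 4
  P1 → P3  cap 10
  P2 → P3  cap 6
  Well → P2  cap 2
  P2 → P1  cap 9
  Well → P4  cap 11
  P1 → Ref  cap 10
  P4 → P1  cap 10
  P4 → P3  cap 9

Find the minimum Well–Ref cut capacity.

13

Augment Well→P2→P3→Ref: bottleneck 2, flow now 2.
Augment Well→P4→P3→Ref: bottleneck 2, flow now 4.
Augment Well→P4→P1→Ref: bottleneck 9, flow now 13.
No augmenting path remains; maximum flow = 13.
By max-flow min-cut, the minimum cut capacity equals the max flow.
In the residual graph, reachable from Well: {Well}.
Min-cut edges: Well→P2 (2), Well→P4 (11); capacity 2 + 11 = 13.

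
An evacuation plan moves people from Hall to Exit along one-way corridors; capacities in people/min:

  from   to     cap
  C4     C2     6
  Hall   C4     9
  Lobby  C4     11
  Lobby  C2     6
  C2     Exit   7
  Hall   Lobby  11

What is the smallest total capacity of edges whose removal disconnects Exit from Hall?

Augment Hall→C4→C2→Exit: bottleneck 6, flow now 6.
Augment Hall→Lobby→C2→Exit: bottleneck 1, flow now 7.
No augmenting path remains; maximum flow = 7.
By max-flow min-cut, the minimum cut capacity equals the max flow.
In the residual graph, reachable from Hall: {Hall, C4, Lobby, C2}.
Min-cut edges: C2→Exit (7); capacity 7 = 7.

7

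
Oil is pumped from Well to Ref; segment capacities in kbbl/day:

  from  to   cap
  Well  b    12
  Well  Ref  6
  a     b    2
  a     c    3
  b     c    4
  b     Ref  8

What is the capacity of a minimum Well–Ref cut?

14

Augment Well→Ref: bottleneck 6, flow now 6.
Augment Well→b→Ref: bottleneck 8, flow now 14.
No augmenting path remains; maximum flow = 14.
By max-flow min-cut, the minimum cut capacity equals the max flow.
In the residual graph, reachable from Well: {Well, b, c}.
Min-cut edges: Well→Ref (6), b→Ref (8); capacity 6 + 8 = 14.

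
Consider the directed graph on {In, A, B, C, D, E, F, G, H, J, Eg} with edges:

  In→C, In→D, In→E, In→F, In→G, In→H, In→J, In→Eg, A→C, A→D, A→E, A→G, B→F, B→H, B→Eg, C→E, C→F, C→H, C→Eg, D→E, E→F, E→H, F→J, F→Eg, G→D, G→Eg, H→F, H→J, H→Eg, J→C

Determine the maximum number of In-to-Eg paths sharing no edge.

Assign every edge capacity 1; by Menger, the answer equals the max flow.
Path In→Eg (+1); total 1.
Path In→C→Eg (+1); total 2.
Path In→F→Eg (+1); total 3.
Path In→G→Eg (+1); total 4.
Path In→H→Eg (+1); total 5.
No residual In→Eg path; max flow = 5.
Certifying cut of size 5: {C→Eg, F→Eg, H→Eg, In→Eg, In→G}.

5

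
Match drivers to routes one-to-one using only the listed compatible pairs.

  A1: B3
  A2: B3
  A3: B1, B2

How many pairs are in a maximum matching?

Unit-capacity flow: source→left, listed edges, right→sink; max matching = max flow.
Augmenting path A1→B3 (+1); matched 1.
Augmenting path A3→B1 (+1); matched 2.
No augmenting path remains; maximum matching = 2.
König certificate: {A3, B3} is a vertex cover of size 2 (every listed pair touches it), so no matching can be larger.

2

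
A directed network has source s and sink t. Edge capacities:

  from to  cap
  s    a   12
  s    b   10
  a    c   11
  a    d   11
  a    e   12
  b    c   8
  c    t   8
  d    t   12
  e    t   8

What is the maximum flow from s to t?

Augment s→a→c→t: bottleneck 8, flow now 8.
Augment s→a→d→t: bottleneck 4, flow now 12.
Augment s→b→c→a→d→t: bottleneck 7, flow now 19. (uses reverse residual edge)
Augment s→b→c→a→e→t: bottleneck 1, flow now 20. (uses reverse residual edge)
No augmenting path remains; maximum flow = 20.
In the residual graph, reachable from s: {s, b}.
Min-cut edges: s→a (12), b→c (8); capacity 12 + 8 = 20.
This cut is saturated, so no flow can exceed 20.

20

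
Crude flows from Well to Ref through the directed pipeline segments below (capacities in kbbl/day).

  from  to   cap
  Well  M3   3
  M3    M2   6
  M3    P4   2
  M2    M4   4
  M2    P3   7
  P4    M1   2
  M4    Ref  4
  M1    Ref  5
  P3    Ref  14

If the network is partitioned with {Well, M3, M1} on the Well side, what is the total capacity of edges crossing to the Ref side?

Edges leaving {Well, M3, M1}: M3→M2 (6), M3→P4 (2), M1→Ref (5).
Cut capacity = 6 + 2 + 5 = 13.

13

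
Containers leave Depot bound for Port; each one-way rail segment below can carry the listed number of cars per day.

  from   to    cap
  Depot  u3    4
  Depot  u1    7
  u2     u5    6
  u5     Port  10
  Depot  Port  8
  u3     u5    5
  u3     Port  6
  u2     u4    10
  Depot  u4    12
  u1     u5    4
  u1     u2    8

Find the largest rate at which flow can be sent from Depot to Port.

19

Augment Depot→Port: bottleneck 8, flow now 8.
Augment Depot→u3→Port: bottleneck 4, flow now 12.
Augment Depot→u1→u5→Port: bottleneck 4, flow now 16.
Augment Depot→u1→u2→u5→Port: bottleneck 3, flow now 19.
No augmenting path remains; maximum flow = 19.
In the residual graph, reachable from Depot: {Depot, u4}.
Min-cut edges: Depot→u1 (7), Depot→u3 (4), Depot→Port (8); capacity 7 + 4 + 8 = 19.
This cut is saturated, so no flow can exceed 19.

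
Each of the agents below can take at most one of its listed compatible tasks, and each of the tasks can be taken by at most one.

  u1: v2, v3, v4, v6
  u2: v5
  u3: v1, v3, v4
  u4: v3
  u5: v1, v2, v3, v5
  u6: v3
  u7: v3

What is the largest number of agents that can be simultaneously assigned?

5

Unit-capacity flow: source→left, listed edges, right→sink; max matching = max flow.
Augmenting path u1→v2 (+1); matched 1.
Augmenting path u2→v5 (+1); matched 2.
Augmenting path u3→v1 (+1); matched 3.
Augmenting path u4→v3 (+1); matched 4.
Augmenting path u5→v1→u3→v4 (+1); matched 5.
No augmenting path remains; maximum matching = 5.
König certificate: {u1, u2, u3, u5, v3} is a vertex cover of size 5 (every listed pair touches it), so no matching can be larger.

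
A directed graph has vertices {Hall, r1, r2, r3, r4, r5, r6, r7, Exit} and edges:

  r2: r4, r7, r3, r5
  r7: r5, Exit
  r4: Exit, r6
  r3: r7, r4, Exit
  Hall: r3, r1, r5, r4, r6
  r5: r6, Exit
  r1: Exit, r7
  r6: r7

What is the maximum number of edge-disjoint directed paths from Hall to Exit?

Assign every edge capacity 1; by Menger, the answer equals the max flow.
Path Hall→r1→Exit (+1); total 1.
Path Hall→r3→Exit (+1); total 2.
Path Hall→r4→Exit (+1); total 3.
Path Hall→r5→Exit (+1); total 4.
Path Hall→r6→r7→Exit (+1); total 5.
No residual Hall→Exit path; max flow = 5.
Certifying cut of size 5: {Hall→r1, Hall→r3, Hall→r4, Hall→r5, Hall→r6}.

5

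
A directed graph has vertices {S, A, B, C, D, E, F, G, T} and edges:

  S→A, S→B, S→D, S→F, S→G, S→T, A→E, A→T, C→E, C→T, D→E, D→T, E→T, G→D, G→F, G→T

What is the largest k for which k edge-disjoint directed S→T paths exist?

4

Assign every edge capacity 1; by Menger, the answer equals the max flow.
Path S→T (+1); total 1.
Path S→A→T (+1); total 2.
Path S→D→T (+1); total 3.
Path S→G→T (+1); total 4.
No residual S→T path; max flow = 4.
Certifying cut of size 4: {S→A, S→D, S→G, S→T}.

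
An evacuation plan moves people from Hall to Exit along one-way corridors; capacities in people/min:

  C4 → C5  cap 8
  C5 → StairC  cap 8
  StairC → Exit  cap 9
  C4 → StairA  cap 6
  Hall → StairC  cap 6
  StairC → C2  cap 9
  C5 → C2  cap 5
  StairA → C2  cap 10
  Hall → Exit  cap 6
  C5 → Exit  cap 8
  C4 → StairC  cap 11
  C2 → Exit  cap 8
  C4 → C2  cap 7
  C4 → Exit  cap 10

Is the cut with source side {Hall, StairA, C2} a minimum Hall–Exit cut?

No — its capacity is 20, but the minimum cut has capacity 12.

Given cut capacity: 6 + 6 + 8 = 20.
Augment Hall→Exit: bottleneck 6, flow now 6.
Augment Hall→StairC→Exit: bottleneck 6, flow now 12.
No augmenting path remains; maximum flow = 12.
In the residual graph, reachable from Hall: {Hall}.
Min-cut edges: Hall→StairC (6), Hall→Exit (6); capacity 6 + 6 = 12.
Cut capacity 20 exceeds the max flow 12, so it is not minimum.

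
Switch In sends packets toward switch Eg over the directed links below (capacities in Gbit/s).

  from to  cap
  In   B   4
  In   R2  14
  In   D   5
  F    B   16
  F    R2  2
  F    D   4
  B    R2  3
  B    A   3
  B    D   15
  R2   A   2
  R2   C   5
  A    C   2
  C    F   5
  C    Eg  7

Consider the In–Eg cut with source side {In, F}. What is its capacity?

45

Edges leaving {In, F}: In→B (4), In→R2 (14), In→D (5), F→B (16), F→R2 (2), F→D (4).
Cut capacity = 4 + 14 + 5 + 16 + 2 + 4 = 45.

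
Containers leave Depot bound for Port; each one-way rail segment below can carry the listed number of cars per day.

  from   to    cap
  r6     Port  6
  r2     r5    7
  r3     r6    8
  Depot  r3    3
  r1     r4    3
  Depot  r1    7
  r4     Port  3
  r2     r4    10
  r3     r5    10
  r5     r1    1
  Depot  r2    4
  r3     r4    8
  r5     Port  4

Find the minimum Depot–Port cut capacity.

10

Augment Depot→r1→r4→Port: bottleneck 3, flow now 3.
Augment Depot→r2→r5→Port: bottleneck 4, flow now 7.
Augment Depot→r3→r6→Port: bottleneck 3, flow now 10.
No augmenting path remains; maximum flow = 10.
By max-flow min-cut, the minimum cut capacity equals the max flow.
In the residual graph, reachable from Depot: {Depot, r1}.
Min-cut edges: Depot→r2 (4), Depot→r3 (3), r1→r4 (3); capacity 4 + 3 + 3 = 10.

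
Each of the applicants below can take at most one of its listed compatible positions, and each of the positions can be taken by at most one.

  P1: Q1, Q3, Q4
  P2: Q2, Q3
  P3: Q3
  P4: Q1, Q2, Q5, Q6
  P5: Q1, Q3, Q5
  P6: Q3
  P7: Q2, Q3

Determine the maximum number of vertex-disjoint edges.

Unit-capacity flow: source→left, listed edges, right→sink; max matching = max flow.
Augmenting path P1→Q1 (+1); matched 1.
Augmenting path P2→Q2 (+1); matched 2.
Augmenting path P3→Q3 (+1); matched 3.
Augmenting path P4→Q5 (+1); matched 4.
Augmenting path P5→Q1→P1→Q4 (+1); matched 5.
No augmenting path remains; maximum matching = 5.
König certificate: {P1, P4, P5, Q2, Q3} is a vertex cover of size 5 (every listed pair touches it), so no matching can be larger.

5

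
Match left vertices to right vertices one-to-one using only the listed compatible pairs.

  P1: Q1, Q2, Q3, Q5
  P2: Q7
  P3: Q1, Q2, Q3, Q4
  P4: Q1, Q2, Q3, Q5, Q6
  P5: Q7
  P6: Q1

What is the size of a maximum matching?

Unit-capacity flow: source→left, listed edges, right→sink; max matching = max flow.
Augmenting path P1→Q1 (+1); matched 1.
Augmenting path P2→Q7 (+1); matched 2.
Augmenting path P3→Q2 (+1); matched 3.
Augmenting path P4→Q3 (+1); matched 4.
Augmenting path P6→Q1→P1→Q5 (+1); matched 5.
No augmenting path remains; maximum matching = 5.
König certificate: {P1, P3, P4, P6, Q7} is a vertex cover of size 5 (every listed pair touches it), so no matching can be larger.

5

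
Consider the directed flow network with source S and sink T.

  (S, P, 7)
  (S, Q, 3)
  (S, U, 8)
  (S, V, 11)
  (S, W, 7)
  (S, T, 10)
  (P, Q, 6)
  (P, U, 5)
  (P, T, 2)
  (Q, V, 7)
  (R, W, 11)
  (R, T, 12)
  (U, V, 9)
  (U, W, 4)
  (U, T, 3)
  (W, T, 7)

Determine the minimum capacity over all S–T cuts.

22

Augment S→T: bottleneck 10, flow now 10.
Augment S→P→T: bottleneck 2, flow now 12.
Augment S→U→T: bottleneck 3, flow now 15.
Augment S→W→T: bottleneck 7, flow now 22.
No augmenting path remains; maximum flow = 22.
By max-flow min-cut, the minimum cut capacity equals the max flow.
In the residual graph, reachable from S: {S, P, Q, U, V, W}.
Min-cut edges: S→T (10), P→T (2), U→T (3), W→T (7); capacity 10 + 2 + 3 + 7 = 22.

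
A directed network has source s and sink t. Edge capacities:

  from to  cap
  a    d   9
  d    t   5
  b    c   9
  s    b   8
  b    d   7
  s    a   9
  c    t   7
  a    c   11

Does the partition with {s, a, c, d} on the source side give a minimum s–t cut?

Given cut capacity: 8 + 7 + 5 = 20.
Augment s→a→c→t: bottleneck 7, flow now 7.
Augment s→a→d→t: bottleneck 2, flow now 9.
Augment s→b→d→t: bottleneck 3, flow now 12.
No augmenting path remains; maximum flow = 12.
In the residual graph, reachable from s: {s, a, b, c, d}.
Min-cut edges: c→t (7), d→t (5); capacity 7 + 5 = 12.
Cut capacity 20 exceeds the max flow 12, so it is not minimum.

No — its capacity is 20, but the minimum cut has capacity 12.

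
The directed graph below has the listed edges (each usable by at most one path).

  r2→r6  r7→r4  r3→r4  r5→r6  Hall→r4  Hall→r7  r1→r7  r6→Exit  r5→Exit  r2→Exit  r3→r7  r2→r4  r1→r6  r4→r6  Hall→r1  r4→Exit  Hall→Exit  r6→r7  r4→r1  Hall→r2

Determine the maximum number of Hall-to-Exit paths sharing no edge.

4

Assign every edge capacity 1; by Menger, the answer equals the max flow.
Path Hall→Exit (+1); total 1.
Path Hall→r2→Exit (+1); total 2.
Path Hall→r4→Exit (+1); total 3.
Path Hall→r1→r6→Exit (+1); total 4.
No residual Hall→Exit path; max flow = 4.
Certifying cut of size 4: {Hall→Exit, Hall→r2, r4→Exit, r6→Exit}.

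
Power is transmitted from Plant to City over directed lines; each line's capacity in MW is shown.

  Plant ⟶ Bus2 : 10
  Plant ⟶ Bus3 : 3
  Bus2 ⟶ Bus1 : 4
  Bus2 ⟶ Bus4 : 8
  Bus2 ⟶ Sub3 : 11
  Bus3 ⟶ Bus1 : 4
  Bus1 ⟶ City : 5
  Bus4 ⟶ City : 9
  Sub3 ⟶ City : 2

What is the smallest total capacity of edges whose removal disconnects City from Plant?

13

Augment Plant→Bus2→Bus1→City: bottleneck 4, flow now 4.
Augment Plant→Bus2→Bus4→City: bottleneck 6, flow now 10.
Augment Plant→Bus3→Bus1→City: bottleneck 1, flow now 11.
Augment Plant→Bus3→Bus1→Bus2→Bus4→City: bottleneck 2, flow now 13. (uses reverse residual edge)
No augmenting path remains; maximum flow = 13.
By max-flow min-cut, the minimum cut capacity equals the max flow.
In the residual graph, reachable from Plant: {Plant}.
Min-cut edges: Plant→Bus2 (10), Plant→Bus3 (3); capacity 10 + 3 = 13.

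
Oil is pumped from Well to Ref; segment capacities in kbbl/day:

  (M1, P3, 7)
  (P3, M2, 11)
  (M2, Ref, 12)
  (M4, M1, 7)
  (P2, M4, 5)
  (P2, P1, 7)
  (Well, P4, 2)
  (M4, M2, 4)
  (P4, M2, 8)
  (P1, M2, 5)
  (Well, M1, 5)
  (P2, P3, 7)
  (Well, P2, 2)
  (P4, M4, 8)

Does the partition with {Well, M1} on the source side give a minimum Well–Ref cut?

Given cut capacity: 2 + 2 + 7 = 11.
Augment Well→P4→M2→Ref: bottleneck 2, flow now 2.
Augment Well→M1→P3→M2→Ref: bottleneck 5, flow now 7.
Augment Well→P2→P1→M2→Ref: bottleneck 2, flow now 9.
No augmenting path remains; maximum flow = 9.
In the residual graph, reachable from Well: {Well}.
Min-cut edges: Well→M1 (5), Well→P4 (2), Well→P2 (2); capacity 5 + 2 + 2 = 9.
Cut capacity 11 exceeds the max flow 9, so it is not minimum.

No — its capacity is 11, but the minimum cut has capacity 9.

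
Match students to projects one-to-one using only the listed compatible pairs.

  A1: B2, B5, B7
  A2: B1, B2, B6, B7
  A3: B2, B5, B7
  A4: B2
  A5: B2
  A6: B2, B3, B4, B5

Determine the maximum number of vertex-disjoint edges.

Unit-capacity flow: source→left, listed edges, right→sink; max matching = max flow.
Augmenting path A1→B2 (+1); matched 1.
Augmenting path A2→B1 (+1); matched 2.
Augmenting path A3→B5 (+1); matched 3.
Augmenting path A6→B3 (+1); matched 4.
Augmenting path A4→B2→A1→B7 (+1); matched 5.
No augmenting path remains; maximum matching = 5.
König certificate: {A1, A2, A3, A6, B2} is a vertex cover of size 5 (every listed pair touches it), so no matching can be larger.

5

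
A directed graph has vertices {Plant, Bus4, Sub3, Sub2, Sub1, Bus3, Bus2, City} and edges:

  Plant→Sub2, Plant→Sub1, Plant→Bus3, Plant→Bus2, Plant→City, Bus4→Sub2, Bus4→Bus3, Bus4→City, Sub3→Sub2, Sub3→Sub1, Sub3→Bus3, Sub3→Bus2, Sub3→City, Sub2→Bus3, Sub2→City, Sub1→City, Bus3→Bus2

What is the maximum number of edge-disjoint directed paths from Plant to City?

3

Assign every edge capacity 1; by Menger, the answer equals the max flow.
Path Plant→City (+1); total 1.
Path Plant→Sub2→City (+1); total 2.
Path Plant→Sub1→City (+1); total 3.
No residual Plant→City path; max flow = 3.
Certifying cut of size 3: {Plant→City, Plant→Sub1, Plant→Sub2}.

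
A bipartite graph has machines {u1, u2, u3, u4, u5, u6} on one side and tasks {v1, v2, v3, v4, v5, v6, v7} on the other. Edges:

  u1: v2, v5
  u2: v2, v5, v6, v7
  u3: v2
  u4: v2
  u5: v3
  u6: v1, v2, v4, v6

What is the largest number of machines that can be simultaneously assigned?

5

Unit-capacity flow: source→left, listed edges, right→sink; max matching = max flow.
Augmenting path u1→v2 (+1); matched 1.
Augmenting path u2→v5 (+1); matched 2.
Augmenting path u5→v3 (+1); matched 3.
Augmenting path u6→v1 (+1); matched 4.
Augmenting path u3→v2→u1→v5→u2→v6 (+1); matched 5.
No augmenting path remains; maximum matching = 5.
König certificate: {u1, u2, u5, u6, v2} is a vertex cover of size 5 (every listed pair touches it), so no matching can be larger.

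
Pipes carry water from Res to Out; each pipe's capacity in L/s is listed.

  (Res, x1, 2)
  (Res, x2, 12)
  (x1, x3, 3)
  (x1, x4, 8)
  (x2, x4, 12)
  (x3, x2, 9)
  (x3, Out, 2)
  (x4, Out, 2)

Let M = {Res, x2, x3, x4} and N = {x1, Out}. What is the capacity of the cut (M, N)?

Edges leaving {Res, x2, x3, x4}: Res→x1 (2), x3→Out (2), x4→Out (2).
Cut capacity = 2 + 2 + 2 = 6.

6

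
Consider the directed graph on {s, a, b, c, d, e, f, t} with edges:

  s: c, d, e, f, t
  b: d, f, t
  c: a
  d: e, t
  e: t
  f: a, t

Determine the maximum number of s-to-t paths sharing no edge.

4

Assign every edge capacity 1; by Menger, the answer equals the max flow.
Path s→t (+1); total 1.
Path s→d→t (+1); total 2.
Path s→e→t (+1); total 3.
Path s→f→t (+1); total 4.
No residual s→t path; max flow = 4.
Certifying cut of size 4: {s→d, s→e, s→f, s→t}.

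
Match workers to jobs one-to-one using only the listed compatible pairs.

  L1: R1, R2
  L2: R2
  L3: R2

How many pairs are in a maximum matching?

2

Unit-capacity flow: source→left, listed edges, right→sink; max matching = max flow.
Augmenting path L1→R1 (+1); matched 1.
Augmenting path L2→R2 (+1); matched 2.
No augmenting path remains; maximum matching = 2.
König certificate: {L1, R2} is a vertex cover of size 2 (every listed pair touches it), so no matching can be larger.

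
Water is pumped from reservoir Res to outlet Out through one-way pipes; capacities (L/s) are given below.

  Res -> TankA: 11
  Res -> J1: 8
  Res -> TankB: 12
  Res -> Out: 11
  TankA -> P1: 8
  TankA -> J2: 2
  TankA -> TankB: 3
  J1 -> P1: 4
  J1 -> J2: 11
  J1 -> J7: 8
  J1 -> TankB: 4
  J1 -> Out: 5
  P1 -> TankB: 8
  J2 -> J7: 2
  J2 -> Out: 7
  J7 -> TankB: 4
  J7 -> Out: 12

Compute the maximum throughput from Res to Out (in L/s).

Augment Res→Out: bottleneck 11, flow now 11.
Augment Res→J1→Out: bottleneck 5, flow now 16.
Augment Res→TankA→J2→Out: bottleneck 2, flow now 18.
Augment Res→J1→J2→Out: bottleneck 3, flow now 21.
No augmenting path remains; maximum flow = 21.
In the residual graph, reachable from Res: {Res, TankA, P1, TankB}.
Min-cut edges: Res→J1 (8), Res→Out (11), TankA→J2 (2); capacity 8 + 11 + 2 = 21.
This cut is saturated, so no flow can exceed 21.

21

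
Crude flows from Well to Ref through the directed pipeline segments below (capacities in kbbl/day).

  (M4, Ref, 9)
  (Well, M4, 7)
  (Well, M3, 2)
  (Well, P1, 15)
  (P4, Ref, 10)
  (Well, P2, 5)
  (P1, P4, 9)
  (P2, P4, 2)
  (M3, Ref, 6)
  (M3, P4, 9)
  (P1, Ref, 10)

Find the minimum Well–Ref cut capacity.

Augment Well→M4→Ref: bottleneck 7, flow now 7.
Augment Well→P1→Ref: bottleneck 10, flow now 17.
Augment Well→M3→Ref: bottleneck 2, flow now 19.
Augment Well→P1→P4→Ref: bottleneck 5, flow now 24.
Augment Well→P2→P4→Ref: bottleneck 2, flow now 26.
No augmenting path remains; maximum flow = 26.
By max-flow min-cut, the minimum cut capacity equals the max flow.
In the residual graph, reachable from Well: {Well, P2}.
Min-cut edges: Well→M4 (7), Well→P1 (15), Well→M3 (2), P2→P4 (2); capacity 7 + 15 + 2 + 2 = 26.

26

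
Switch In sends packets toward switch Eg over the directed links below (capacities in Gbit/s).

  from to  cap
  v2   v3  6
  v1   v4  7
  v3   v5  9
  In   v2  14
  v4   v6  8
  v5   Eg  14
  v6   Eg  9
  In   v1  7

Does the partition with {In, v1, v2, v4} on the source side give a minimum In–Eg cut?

Given cut capacity: 6 + 8 = 14.
Augment In→v1→v4→v6→Eg: bottleneck 7, flow now 7.
Augment In→v2→v3→v5→Eg: bottleneck 6, flow now 13.
No augmenting path remains; maximum flow = 13.
In the residual graph, reachable from In: {In, v2}.
Min-cut edges: In→v1 (7), v2→v3 (6); capacity 7 + 6 = 13.
Cut capacity 14 exceeds the max flow 13, so it is not minimum.

No — its capacity is 14, but the minimum cut has capacity 13.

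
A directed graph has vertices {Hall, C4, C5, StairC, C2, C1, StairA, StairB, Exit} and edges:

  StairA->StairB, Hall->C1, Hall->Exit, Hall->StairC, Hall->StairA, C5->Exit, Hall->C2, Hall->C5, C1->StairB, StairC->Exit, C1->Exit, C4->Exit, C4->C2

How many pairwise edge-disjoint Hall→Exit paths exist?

Assign every edge capacity 1; by Menger, the answer equals the max flow.
Path Hall→Exit (+1); total 1.
Path Hall→C5→Exit (+1); total 2.
Path Hall→StairC→Exit (+1); total 3.
Path Hall→C1→Exit (+1); total 4.
No residual Hall→Exit path; max flow = 4.
Certifying cut of size 4: {Hall→C1, Hall→C5, Hall→Exit, Hall→StairC}.

4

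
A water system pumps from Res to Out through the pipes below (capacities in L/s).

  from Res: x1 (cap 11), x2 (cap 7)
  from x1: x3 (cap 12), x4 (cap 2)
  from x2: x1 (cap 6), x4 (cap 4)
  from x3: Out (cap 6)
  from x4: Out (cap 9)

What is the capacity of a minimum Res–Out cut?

Augment Res→x1→x3→Out: bottleneck 6, flow now 6.
Augment Res→x1→x4→Out: bottleneck 2, flow now 8.
Augment Res→x2→x4→Out: bottleneck 4, flow now 12.
No augmenting path remains; maximum flow = 12.
By max-flow min-cut, the minimum cut capacity equals the max flow.
In the residual graph, reachable from Res: {Res, x1, x2, x3}.
Min-cut edges: x1→x4 (2), x2→x4 (4), x3→Out (6); capacity 2 + 4 + 6 = 12.

12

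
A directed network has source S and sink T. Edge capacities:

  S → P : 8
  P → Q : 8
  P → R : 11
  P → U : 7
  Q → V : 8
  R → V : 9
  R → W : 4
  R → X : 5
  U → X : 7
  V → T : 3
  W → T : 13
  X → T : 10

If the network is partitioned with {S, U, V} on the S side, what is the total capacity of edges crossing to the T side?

Edges leaving {S, U, V}: S→P (8), U→X (7), V→T (3).
Cut capacity = 8 + 7 + 3 = 18.

18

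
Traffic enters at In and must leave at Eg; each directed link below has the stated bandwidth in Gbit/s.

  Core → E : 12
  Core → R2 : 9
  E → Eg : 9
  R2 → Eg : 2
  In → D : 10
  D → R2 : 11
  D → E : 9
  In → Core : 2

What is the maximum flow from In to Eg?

11

Augment In→D→R2→Eg: bottleneck 2, flow now 2.
Augment In→D→E→Eg: bottleneck 8, flow now 10.
Augment In→Core→E→Eg: bottleneck 1, flow now 11.
No augmenting path remains; maximum flow = 11.
In the residual graph, reachable from In: {In, D, Core, R2, E}.
Min-cut edges: R2→Eg (2), E→Eg (9); capacity 2 + 9 = 11.
This cut is saturated, so no flow can exceed 11.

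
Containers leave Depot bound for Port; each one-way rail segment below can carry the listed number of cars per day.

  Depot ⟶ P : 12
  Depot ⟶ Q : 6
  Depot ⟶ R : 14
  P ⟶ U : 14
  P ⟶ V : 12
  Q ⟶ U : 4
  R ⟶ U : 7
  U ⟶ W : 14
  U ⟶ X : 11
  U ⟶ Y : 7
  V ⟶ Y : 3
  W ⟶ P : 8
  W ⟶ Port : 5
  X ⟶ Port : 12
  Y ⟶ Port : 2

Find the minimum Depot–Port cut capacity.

Augment Depot→P→U→W→Port: bottleneck 5, flow now 5.
Augment Depot→P→U→X→Port: bottleneck 7, flow now 12.
Augment Depot→Q→U→X→Port: bottleneck 4, flow now 16.
Augment Depot→R→U→Y→Port: bottleneck 2, flow now 18.
No augmenting path remains; maximum flow = 18.
By max-flow min-cut, the minimum cut capacity equals the max flow.
In the residual graph, reachable from Depot: {Depot, P, Q, R, U, V, W, Y}.
Min-cut edges: U→X (11), W→Port (5), Y→Port (2); capacity 11 + 5 + 2 = 18.

18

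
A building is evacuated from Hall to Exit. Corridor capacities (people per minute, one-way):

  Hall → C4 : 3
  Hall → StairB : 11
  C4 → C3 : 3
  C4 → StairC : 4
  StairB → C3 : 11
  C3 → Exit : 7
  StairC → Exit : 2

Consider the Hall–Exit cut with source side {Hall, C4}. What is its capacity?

Edges leaving {Hall, C4}: Hall→StairB (11), C4→C3 (3), C4→StairC (4).
Cut capacity = 11 + 3 + 4 = 18.

18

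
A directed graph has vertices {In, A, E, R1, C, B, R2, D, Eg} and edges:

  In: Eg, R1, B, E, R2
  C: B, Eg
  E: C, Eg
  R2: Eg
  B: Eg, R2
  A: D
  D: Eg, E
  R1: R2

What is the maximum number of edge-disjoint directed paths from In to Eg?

4

Assign every edge capacity 1; by Menger, the answer equals the max flow.
Path In→Eg (+1); total 1.
Path In→E→Eg (+1); total 2.
Path In→B→Eg (+1); total 3.
Path In→R2→Eg (+1); total 4.
No residual In→Eg path; max flow = 4.
Certifying cut of size 4: {In→B, In→E, In→Eg, R2→Eg}.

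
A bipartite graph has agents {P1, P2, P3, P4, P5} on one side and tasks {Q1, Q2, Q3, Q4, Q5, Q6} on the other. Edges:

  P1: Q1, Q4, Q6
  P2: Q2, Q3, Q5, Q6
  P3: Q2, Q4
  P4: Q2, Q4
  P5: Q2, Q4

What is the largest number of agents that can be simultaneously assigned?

4

Unit-capacity flow: source→left, listed edges, right→sink; max matching = max flow.
Augmenting path P1→Q1 (+1); matched 1.
Augmenting path P2→Q2 (+1); matched 2.
Augmenting path P3→Q4 (+1); matched 3.
Augmenting path P4→Q2→P2→Q3 (+1); matched 4.
No augmenting path remains; maximum matching = 4.
König certificate: {P1, P2, Q2, Q4} is a vertex cover of size 4 (every listed pair touches it), so no matching can be larger.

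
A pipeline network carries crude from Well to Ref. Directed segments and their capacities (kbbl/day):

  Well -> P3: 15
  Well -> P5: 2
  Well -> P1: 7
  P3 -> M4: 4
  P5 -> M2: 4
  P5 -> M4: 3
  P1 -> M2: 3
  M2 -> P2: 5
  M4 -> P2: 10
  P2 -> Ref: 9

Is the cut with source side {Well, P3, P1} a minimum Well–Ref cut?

Yes — it is a minimum cut (capacity 9).

Given cut capacity: 2 + 4 + 3 = 9.
Augment Well→P3→M4→P2→Ref: bottleneck 4, flow now 4.
Augment Well→P5→M2→P2→Ref: bottleneck 2, flow now 6.
Augment Well→P1→M2→P2→Ref: bottleneck 3, flow now 9.
No augmenting path remains; maximum flow = 9.
Cut capacity 9 equals the max flow, so it is a minimum cut.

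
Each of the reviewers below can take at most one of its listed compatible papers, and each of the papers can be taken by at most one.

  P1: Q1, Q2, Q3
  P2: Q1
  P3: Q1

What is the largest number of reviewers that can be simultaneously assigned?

2

Unit-capacity flow: source→left, listed edges, right→sink; max matching = max flow.
Augmenting path P1→Q1 (+1); matched 1.
Augmenting path P2→Q1→P1→Q2 (+1); matched 2.
No augmenting path remains; maximum matching = 2.
König certificate: {P1, Q1} is a vertex cover of size 2 (every listed pair touches it), so no matching can be larger.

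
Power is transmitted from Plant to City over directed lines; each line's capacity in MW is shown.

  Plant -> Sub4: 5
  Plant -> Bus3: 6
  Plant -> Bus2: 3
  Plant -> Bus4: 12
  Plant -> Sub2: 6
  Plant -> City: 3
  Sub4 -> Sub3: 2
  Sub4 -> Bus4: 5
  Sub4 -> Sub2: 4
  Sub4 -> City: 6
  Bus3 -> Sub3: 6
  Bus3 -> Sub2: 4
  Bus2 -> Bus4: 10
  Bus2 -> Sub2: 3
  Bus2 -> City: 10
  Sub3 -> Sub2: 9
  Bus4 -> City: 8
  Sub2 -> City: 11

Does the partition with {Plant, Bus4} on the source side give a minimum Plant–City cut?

Given cut capacity: 5 + 6 + 3 + 6 + 3 + 8 = 31.
Augment Plant→City: bottleneck 3, flow now 3.
Augment Plant→Sub4→City: bottleneck 5, flow now 8.
Augment Plant→Bus2→City: bottleneck 3, flow now 11.
Augment Plant→Bus4→City: bottleneck 8, flow now 19.
Augment Plant→Sub2→City: bottleneck 6, flow now 25.
Augment Plant→Bus3→Sub2→City: bottleneck 4, flow now 29.
Augment Plant→Bus3→Sub3→Sub2→City: bottleneck 1, flow now 30.
No augmenting path remains; maximum flow = 30.
In the residual graph, reachable from Plant: {Plant, Bus3, Sub3, Bus4, Sub2}.
Min-cut edges: Plant→Sub4 (5), Plant→Bus2 (3), Plant→City (3), Bus4→City (8), Sub2→City (11); capacity 5 + 3 + 3 + 8 + 11 = 30.
Cut capacity 31 exceeds the max flow 30, so it is not minimum.

No — its capacity is 31, but the minimum cut has capacity 30.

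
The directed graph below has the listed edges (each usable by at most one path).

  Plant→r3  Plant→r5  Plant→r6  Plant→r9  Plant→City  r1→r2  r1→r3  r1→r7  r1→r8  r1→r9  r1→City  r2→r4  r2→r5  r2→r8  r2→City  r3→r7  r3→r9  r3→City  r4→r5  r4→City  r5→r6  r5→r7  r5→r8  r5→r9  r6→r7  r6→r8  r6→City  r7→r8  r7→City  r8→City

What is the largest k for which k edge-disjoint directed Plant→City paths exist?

4

Assign every edge capacity 1; by Menger, the answer equals the max flow.
Path Plant→City (+1); total 1.
Path Plant→r3→City (+1); total 2.
Path Plant→r6→City (+1); total 3.
Path Plant→r5→r7→City (+1); total 4.
No residual Plant→City path; max flow = 4.
Certifying cut of size 4: {Plant→City, Plant→r3, Plant→r5, Plant→r6}.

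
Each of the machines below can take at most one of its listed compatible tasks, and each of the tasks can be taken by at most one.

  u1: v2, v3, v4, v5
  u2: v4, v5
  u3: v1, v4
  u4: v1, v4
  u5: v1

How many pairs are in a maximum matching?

Unit-capacity flow: source→left, listed edges, right→sink; max matching = max flow.
Augmenting path u1→v2 (+1); matched 1.
Augmenting path u2→v4 (+1); matched 2.
Augmenting path u3→v1 (+1); matched 3.
Augmenting path u4→v4→u2→v5 (+1); matched 4.
No augmenting path remains; maximum matching = 4.
König certificate: {u1, u2, v1, v4} is a vertex cover of size 4 (every listed pair touches it), so no matching can be larger.

4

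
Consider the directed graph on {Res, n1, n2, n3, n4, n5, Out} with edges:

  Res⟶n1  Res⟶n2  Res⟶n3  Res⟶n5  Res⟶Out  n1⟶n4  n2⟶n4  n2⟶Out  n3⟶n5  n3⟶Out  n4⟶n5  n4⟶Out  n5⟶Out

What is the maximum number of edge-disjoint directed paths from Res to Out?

5

Assign every edge capacity 1; by Menger, the answer equals the max flow.
Path Res→Out (+1); total 1.
Path Res→n2→Out (+1); total 2.
Path Res→n3→Out (+1); total 3.
Path Res→n5→Out (+1); total 4.
Path Res→n1→n4→Out (+1); total 5.
No residual Res→Out path; max flow = 5.
Certifying cut of size 5: {Res→Out, Res→n1, Res→n2, Res→n3, Res→n5}.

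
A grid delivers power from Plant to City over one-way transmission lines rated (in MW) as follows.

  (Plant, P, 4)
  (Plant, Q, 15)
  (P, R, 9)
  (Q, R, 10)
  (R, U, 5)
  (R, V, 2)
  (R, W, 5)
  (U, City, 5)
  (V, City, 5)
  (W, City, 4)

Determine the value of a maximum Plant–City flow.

Augment Plant→P→R→U→City: bottleneck 4, flow now 4.
Augment Plant→Q→R→U→City: bottleneck 1, flow now 5.
Augment Plant→Q→R→V→City: bottleneck 2, flow now 7.
Augment Plant→Q→R→W→City: bottleneck 4, flow now 11.
No augmenting path remains; maximum flow = 11.
In the residual graph, reachable from Plant: {Plant, P, Q, R, W}.
Min-cut edges: R→U (5), R→V (2), W→City (4); capacity 5 + 2 + 4 = 11.
This cut is saturated, so no flow can exceed 11.

11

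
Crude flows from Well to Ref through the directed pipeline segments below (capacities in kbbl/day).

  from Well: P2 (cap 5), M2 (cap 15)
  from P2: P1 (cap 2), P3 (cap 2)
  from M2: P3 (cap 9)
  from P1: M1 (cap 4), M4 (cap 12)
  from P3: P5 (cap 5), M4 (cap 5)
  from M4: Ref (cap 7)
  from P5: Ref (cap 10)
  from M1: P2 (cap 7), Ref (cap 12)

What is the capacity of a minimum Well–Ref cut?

12

Augment Well→P2→P1→M4→Ref: bottleneck 2, flow now 2.
Augment Well→P2→P3→M4→Ref: bottleneck 2, flow now 4.
Augment Well→M2→P3→M4→Ref: bottleneck 3, flow now 7.
Augment Well→M2→P3→P5→Ref: bottleneck 5, flow now 12.
No augmenting path remains; maximum flow = 12.
By max-flow min-cut, the minimum cut capacity equals the max flow.
In the residual graph, reachable from Well: {Well, P2, M2, P3}.
Min-cut edges: P2→P1 (2), P3→M4 (5), P3→P5 (5); capacity 2 + 5 + 5 = 12.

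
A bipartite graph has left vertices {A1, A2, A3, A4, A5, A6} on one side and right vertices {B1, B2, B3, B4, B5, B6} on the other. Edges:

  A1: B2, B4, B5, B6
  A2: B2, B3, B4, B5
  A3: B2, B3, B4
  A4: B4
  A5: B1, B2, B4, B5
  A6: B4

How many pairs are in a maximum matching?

Unit-capacity flow: source→left, listed edges, right→sink; max matching = max flow.
Augmenting path A1→B2 (+1); matched 1.
Augmenting path A2→B3 (+1); matched 2.
Augmenting path A3→B4 (+1); matched 3.
Augmenting path A5→B1 (+1); matched 4.
Augmenting path A4→B4→A3→B2→A1→B5 (+1); matched 5.
No augmenting path remains; maximum matching = 5.
König certificate: {A1, A2, A3, A5, B4} is a vertex cover of size 5 (every listed pair touches it), so no matching can be larger.

5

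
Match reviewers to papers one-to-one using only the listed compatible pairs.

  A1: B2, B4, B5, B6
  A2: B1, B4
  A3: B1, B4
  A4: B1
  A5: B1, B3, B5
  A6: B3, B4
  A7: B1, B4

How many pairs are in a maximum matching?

Unit-capacity flow: source→left, listed edges, right→sink; max matching = max flow.
Augmenting path A1→B2 (+1); matched 1.
Augmenting path A2→B1 (+1); matched 2.
Augmenting path A3→B4 (+1); matched 3.
Augmenting path A5→B3 (+1); matched 4.
Augmenting path A6→B3→A5→B5 (+1); matched 5.
No augmenting path remains; maximum matching = 5.
König certificate: {A1, A5, A6, B1, B4} is a vertex cover of size 5 (every listed pair touches it), so no matching can be larger.

5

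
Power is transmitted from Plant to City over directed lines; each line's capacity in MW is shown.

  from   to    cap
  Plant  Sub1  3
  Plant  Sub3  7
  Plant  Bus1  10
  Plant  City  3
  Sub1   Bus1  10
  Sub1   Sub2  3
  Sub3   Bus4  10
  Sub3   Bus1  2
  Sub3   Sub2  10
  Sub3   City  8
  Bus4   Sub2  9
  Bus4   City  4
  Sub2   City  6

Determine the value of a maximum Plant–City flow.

Augment Plant→City: bottleneck 3, flow now 3.
Augment Plant→Sub3→City: bottleneck 7, flow now 10.
Augment Plant→Sub1→Sub2→City: bottleneck 3, flow now 13.
No augmenting path remains; maximum flow = 13.
In the residual graph, reachable from Plant: {Plant, Bus1}.
Min-cut edges: Plant→Sub1 (3), Plant→Sub3 (7), Plant→City (3); capacity 3 + 7 + 3 = 13.
This cut is saturated, so no flow can exceed 13.

13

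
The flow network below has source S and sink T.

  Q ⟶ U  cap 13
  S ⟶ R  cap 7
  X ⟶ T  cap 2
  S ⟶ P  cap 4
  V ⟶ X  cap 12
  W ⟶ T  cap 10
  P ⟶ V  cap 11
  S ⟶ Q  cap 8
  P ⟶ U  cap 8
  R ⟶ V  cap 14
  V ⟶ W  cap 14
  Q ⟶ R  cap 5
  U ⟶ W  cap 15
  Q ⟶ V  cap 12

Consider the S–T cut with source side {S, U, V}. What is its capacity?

Edges leaving {S, U, V}: S→P (4), S→Q (8), S→R (7), U→W (15), V→W (14), V→X (12).
Cut capacity = 4 + 8 + 7 + 15 + 14 + 12 = 60.

60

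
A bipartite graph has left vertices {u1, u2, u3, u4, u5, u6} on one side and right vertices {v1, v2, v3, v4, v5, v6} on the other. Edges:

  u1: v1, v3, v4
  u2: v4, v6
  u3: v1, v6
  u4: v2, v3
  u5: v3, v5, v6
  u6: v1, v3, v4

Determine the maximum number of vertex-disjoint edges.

6

Unit-capacity flow: source→left, listed edges, right→sink; max matching = max flow.
Augmenting path u1→v1 (+1); matched 1.
Augmenting path u2→v4 (+1); matched 2.
Augmenting path u3→v6 (+1); matched 3.
Augmenting path u4→v2 (+1); matched 4.
Augmenting path u5→v3 (+1); matched 5.
Augmenting path u6→v3→u5→v5 (+1); matched 6.
No augmenting path remains; maximum matching = 6.
König certificate: {u1, u2, u3, u4, u5, u6} is a vertex cover of size 6 (every listed pair touches it), so no matching can be larger.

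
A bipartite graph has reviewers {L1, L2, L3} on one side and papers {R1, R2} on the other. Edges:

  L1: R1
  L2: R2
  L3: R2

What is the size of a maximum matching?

2

Unit-capacity flow: source→left, listed edges, right→sink; max matching = max flow.
Augmenting path L1→R1 (+1); matched 1.
Augmenting path L2→R2 (+1); matched 2.
No augmenting path remains; maximum matching = 2.
König certificate: {L1, R2} is a vertex cover of size 2 (every listed pair touches it), so no matching can be larger.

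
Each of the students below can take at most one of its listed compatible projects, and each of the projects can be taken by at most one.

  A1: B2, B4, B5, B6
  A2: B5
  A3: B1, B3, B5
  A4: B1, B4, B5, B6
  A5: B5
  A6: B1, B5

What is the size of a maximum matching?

5

Unit-capacity flow: source→left, listed edges, right→sink; max matching = max flow.
Augmenting path A1→B2 (+1); matched 1.
Augmenting path A2→B5 (+1); matched 2.
Augmenting path A3→B1 (+1); matched 3.
Augmenting path A4→B4 (+1); matched 4.
Augmenting path A6→B1→A3→B3 (+1); matched 5.
No augmenting path remains; maximum matching = 5.
König certificate: {A1, A3, A4, A6, B5} is a vertex cover of size 5 (every listed pair touches it), so no matching can be larger.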